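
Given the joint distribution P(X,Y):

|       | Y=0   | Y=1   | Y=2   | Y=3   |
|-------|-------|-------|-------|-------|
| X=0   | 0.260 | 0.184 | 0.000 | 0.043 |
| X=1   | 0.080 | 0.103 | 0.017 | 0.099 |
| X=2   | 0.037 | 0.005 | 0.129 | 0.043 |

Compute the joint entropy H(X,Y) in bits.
2.9999 bits

H(X,Y) = -Σ_{x,y} P(x,y) log₂ P(x,y). Per-cell terms -P(x,y)·log₂P(x,y):
  X=0: 0.5053, 0.4494, 0.0000, 0.1952
  X=1: 0.2915, 0.3378, 0.0999, 0.3303
  X=2: 0.1760, 0.0382, 0.3811, 0.1952
  (cells with P = 0 contribute 0)
Sum of the 12 terms: H(X,Y) = 2.9999 bits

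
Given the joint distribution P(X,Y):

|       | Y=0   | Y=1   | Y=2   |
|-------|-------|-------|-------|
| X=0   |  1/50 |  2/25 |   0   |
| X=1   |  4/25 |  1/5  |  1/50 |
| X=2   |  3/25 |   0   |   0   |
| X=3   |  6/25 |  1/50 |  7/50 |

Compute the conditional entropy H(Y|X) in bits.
1.0174 bits

H(Y|X) = H(X,Y) - H(X)

H(X,Y) = -Σ_{x,y} P(x,y) log₂ P(x,y). Per-cell terms -P(x,y)·log₂P(x,y):
  X=0: 0.11288, 0.29151, 0.00000
  X=1: 0.42302, 0.46439, 0.11288
  X=2: 0.36707, 0.00000, 0.00000
  X=3: 0.49413, 0.11288, 0.39711
  (cells with P = 0 contribute 0)
Sum of the 12 terms: H(X,Y) = 2.7759 bits

Marginal of X (row sums):
  P(X=0) = 1/50 + 2/25 + 0 = 1/10
  P(X=1) = 4/25 + 1/5 + 1/50 = 19/50
  P(X=2) = 3/25 + 0 + 0 = 3/25
  P(X=3) = 6/25 + 1/50 + 7/50 = 2/5
H(X) = -[(1/10)·log₂(1/10) + (19/50)·log₂(19/50) + (3/25)·log₂(3/25) + (2/5)·log₂(2/5)]
  = 0.33219 + 0.53045 + 0.36707 + 0.52877 = 1.7585 bits

H(Y|X) = H(X,Y) - H(X) = 2.7759 - 1.7585 = 1.0174 bits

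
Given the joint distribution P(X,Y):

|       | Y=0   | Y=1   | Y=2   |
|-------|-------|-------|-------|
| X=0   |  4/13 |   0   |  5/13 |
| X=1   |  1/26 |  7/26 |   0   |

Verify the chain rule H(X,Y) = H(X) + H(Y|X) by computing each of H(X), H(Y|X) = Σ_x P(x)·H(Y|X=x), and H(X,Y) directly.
H(X) = 0.8905 bits, H(Y|X) = 0.8534 bits, H(X,Y) = 1.7439 bits

Marginal of X (row sums):
  P(X=0) = 4/13 + 0 + 5/13 = 9/13
  P(X=1) = 1/26 + 7/26 + 0 = 4/13
H(X) = -[(9/13)·log₂(9/13) + (4/13)·log₂(4/13)]
  = 0.3673 + 0.5232 = 0.8905 bits

H(Y|X) = Σ_x P(x)·H(Y|X=x):
  X=0: P(X=0) = 9/13, P(Y|X=0) = (4/9, 0, 5/9) → H(Y|X=0) = 0.9911
  X=1: P(X=1) = 4/13, P(Y|X=1) = (1/8, 7/8, 0) → H(Y|X=1) = 0.5436
H(Y|X) = (9/13)·0.9911 + (4/13)·0.5436 = 0.8534 bits

H(X,Y) = -Σ_{x,y} P(x,y) log₂ P(x,y). Per-cell terms -P(x,y)·log₂P(x,y):
  X=0: 0.5232, 0.0000, 0.5302
  X=1: 0.1808, 0.5097, 0.0000
  (cells with P = 0 contribute 0)
Sum of the 6 terms: H(X,Y) = 1.7439 bits

Chain rule check:
  H(X) + H(Y|X) = 0.8905 + 0.8534 = 1.7439 bits
  H(X,Y) = 1.7439 bits
✓ Chain rule verified.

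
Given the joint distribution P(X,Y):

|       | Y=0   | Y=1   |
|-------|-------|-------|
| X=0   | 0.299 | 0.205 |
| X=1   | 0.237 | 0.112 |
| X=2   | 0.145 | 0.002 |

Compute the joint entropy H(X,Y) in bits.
2.2574 bits

H(X,Y) = -Σ_{x,y} P(x,y) log₂ P(x,y). Per-cell terms -P(x,y)·log₂P(x,y):
  X=0: 0.5208, 0.4687
  X=1: 0.4923, 0.3537
  X=2: 0.4040, 0.0179
Sum of the 6 terms: H(X,Y) = 2.2574 bits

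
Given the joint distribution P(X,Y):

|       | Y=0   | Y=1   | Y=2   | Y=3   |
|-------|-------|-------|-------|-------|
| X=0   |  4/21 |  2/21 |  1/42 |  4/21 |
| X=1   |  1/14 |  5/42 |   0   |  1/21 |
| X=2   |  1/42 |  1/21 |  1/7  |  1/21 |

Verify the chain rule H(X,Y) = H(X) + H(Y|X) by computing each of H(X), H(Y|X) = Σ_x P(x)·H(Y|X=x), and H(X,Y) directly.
H(X) = 1.4992 bits, H(Y|X) = 1.6580 bits, H(X,Y) = 3.1572 bits

Marginal of X (row sums):
  P(X=0) = 4/21 + 2/21 + 1/42 + 4/21 = 1/2
  P(X=1) = 1/14 + 5/42 + 0 + 1/21 = 5/21
  P(X=2) = 1/42 + 1/21 + 1/7 + 1/21 = 11/42
H(X) = -[(1/2)·log₂(1/2) + (5/21)·log₂(5/21) + (11/42)·log₂(11/42)]
  = 0.50000 + 0.49295 + 0.50623 = 1.4992 bits

H(Y|X) = Σ_x P(x)·H(Y|X=x):
  X=0: P(X=0) = 1/2, P(Y|X=0) = (8/21, 4/21, 1/21, 8/21) → H(Y|X=0) = 1.72565
  X=1: P(X=1) = 5/21, P(Y|X=1) = (3/10, 1/2, 0, 1/5) → H(Y|X=1) = 1.48548
  X=2: P(X=2) = 11/42, P(Y|X=2) = (1/11, 2/11, 6/11, 2/11) → H(Y|X=2) = 1.68582
H(Y|X) = (1/2)·1.72565 + (5/21)·1.48548 + (11/42)·1.68582 = 1.6580 bits

H(X,Y) = -Σ_{x,y} P(x,y) log₂ P(x,y). Per-cell terms -P(x,y)·log₂P(x,y):
  X=0: 0.45568, 0.32308, 0.12839, 0.45568
  X=1: 0.27195, 0.36552, 0.00000, 0.20916
  X=2: 0.12839, 0.20916, 0.40105, 0.20916
  (cells with P = 0 contribute 0)
Sum of the 12 terms: H(X,Y) = 3.1572 bits

Chain rule check:
  H(X) + H(Y|X) = 1.4992 + 1.6580 = 3.1572 bits
  H(X,Y) = 3.1572 bits
✓ Chain rule verified.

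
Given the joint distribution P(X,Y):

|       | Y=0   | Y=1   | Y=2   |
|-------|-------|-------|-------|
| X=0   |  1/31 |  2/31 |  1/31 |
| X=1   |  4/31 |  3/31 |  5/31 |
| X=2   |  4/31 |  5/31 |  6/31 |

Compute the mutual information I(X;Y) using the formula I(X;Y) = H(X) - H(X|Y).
0.0217 bits

I(X;Y) = H(X) - H(X|Y)

Marginal of X (row sums):
  P(X=0) = 1/31 + 2/31 + 1/31 = 4/31
  P(X=1) = 4/31 + 3/31 + 5/31 = 12/31
  P(X=2) = 4/31 + 5/31 + 6/31 = 15/31
H(X) = -[(4/31)·log₂(4/31) + (12/31)·log₂(12/31) + (15/31)·log₂(15/31)]
  = 0.381187 + 0.530026 + 0.506761 = 1.41797 bits

Marginal of Y (column sums):
  P(Y=0) = 1/31 + 4/31 + 4/31 = 9/31
  P(Y=1) = 2/31 + 3/31 + 5/31 = 10/31
  P(Y=2) = 1/31 + 5/31 + 6/31 = 12/31
H(X|Y) = Σ_y P(y)·H(X|Y=y):
  Y=0: P(Y=0) = 9/31, P(X|Y=0) = (1/9, 4/9, 4/9) → H(X|Y=0) = 1.392147
  Y=1: P(Y=1) = 10/31, P(X|Y=1) = (1/5, 3/10, 1/2) → H(X|Y=1) = 1.485475
  Y=2: P(Y=2) = 12/31, P(X|Y=2) = (1/12, 5/12, 1/2) → H(X|Y=2) = 1.325011
H(X|Y) = (9/31)·1.392147 + (10/31)·1.485475 + (12/31)·1.325011 = 1.39626 bits

I(X;Y) = H(X) - H(X|Y) = 1.41797 - 1.39626 = 0.0217 bits

Cross-check via I(X;Y) = H(X) + H(Y) - H(X,Y): computing H(Y) from the column sums and H(X,Y) from the 9 cells in the same way gives H(Y) = 1.57458 bits and H(X,Y) = 2.97084 bits, so
I(X;Y) = 1.41797 + 1.57458 - 2.97084 = 0.0217 bits ✓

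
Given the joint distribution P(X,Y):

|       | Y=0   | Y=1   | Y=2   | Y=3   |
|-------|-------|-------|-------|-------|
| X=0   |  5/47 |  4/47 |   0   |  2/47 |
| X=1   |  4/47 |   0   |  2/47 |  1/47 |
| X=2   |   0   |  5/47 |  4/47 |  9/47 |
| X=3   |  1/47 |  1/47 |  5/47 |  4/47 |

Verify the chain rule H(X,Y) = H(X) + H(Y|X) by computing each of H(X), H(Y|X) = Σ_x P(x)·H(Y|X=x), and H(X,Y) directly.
H(X) = 1.9202 bits, H(Y|X) = 1.5204 bits, H(X,Y) = 3.4406 bits

Marginal of X (row sums):
  P(X=0) = 5/47 + 4/47 + 0 + 2/47 = 11/47
  P(X=1) = 4/47 + 0 + 2/47 + 1/47 = 7/47
  P(X=2) = 0 + 5/47 + 4/47 + 9/47 = 18/47
  P(X=3) = 1/47 + 1/47 + 5/47 + 4/47 = 11/47
H(X) = -[(11/47)·log₂(11/47) + (7/47)·log₂(7/47) + (18/47)·log₂(18/47) + (11/47)·log₂(11/47)]
  = 0.49036 + 0.40916 + 0.53030 + 0.49036 = 1.9202 bits

H(Y|X) = Σ_x P(x)·H(Y|X=x):
  X=0: P(X=0) = 11/47, P(Y|X=0) = (5/11, 4/11, 0, 2/11) → H(Y|X=0) = 1.49492
  X=1: P(X=1) = 7/47, P(Y|X=1) = (4/7, 0, 2/7, 1/7) → H(Y|X=1) = 1.37878
  X=2: P(X=2) = 18/47, P(Y|X=2) = (0, 5/18, 2/9, 1/2) → H(Y|X=2) = 1.49554
  X=3: P(X=3) = 11/47, P(Y|X=3) = (1/11, 1/11, 5/11, 4/11) → H(Y|X=3) = 1.67674
H(Y|X) = (11/47)·1.49492 + (7/47)·1.37878 + (18/47)·1.49554 + (11/47)·1.67674 = 1.5204 bits

H(X,Y) = -Σ_{x,y} P(x,y) log₂ P(x,y). Per-cell terms -P(x,y)·log₂P(x,y):
  X=0: 0.34390, 0.30252, 0.00000, 0.19381
  X=1: 0.30252, 0.00000, 0.19381, 0.11818
  X=2: 0.00000, 0.34390, 0.30252, 0.45664
  X=3: 0.11818, 0.11818, 0.34390, 0.30252
  (cells with P = 0 contribute 0)
Sum of the 16 terms: H(X,Y) = 3.4406 bits

Chain rule check:
  H(X) + H(Y|X) = 1.9202 + 1.5204 = 3.4406 bits
  H(X,Y) = 3.4406 bits
✓ Chain rule verified.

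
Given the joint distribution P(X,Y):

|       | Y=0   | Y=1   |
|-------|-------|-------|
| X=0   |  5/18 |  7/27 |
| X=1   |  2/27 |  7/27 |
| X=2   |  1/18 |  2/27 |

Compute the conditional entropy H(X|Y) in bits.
1.3360 bits

H(X|Y) = H(X,Y) - H(Y)

H(X,Y) = -Σ_{x,y} P(x,y) log₂ P(x,y). Per-cell terms -P(x,y)·log₂P(x,y):
  X=0: 0.51333, 0.50492
  X=1: 0.27814, 0.50492
  X=2: 0.23166, 0.27814
Sum of the 6 terms: H(X,Y) = 2.3111 bits

Marginal of Y (column sums):
  P(Y=0) = 5/18 + 2/27 + 1/18 = 11/27
  P(Y=1) = 7/27 + 7/27 + 2/27 = 16/27
H(Y) = -[(11/27)·log₂(11/27) + (16/27)·log₂(16/27)]
  = 0.52778 + 0.44734 = 0.9751 bits

H(X|Y) = H(X,Y) - H(Y) = 2.3111 - 0.9751 = 1.3360 bits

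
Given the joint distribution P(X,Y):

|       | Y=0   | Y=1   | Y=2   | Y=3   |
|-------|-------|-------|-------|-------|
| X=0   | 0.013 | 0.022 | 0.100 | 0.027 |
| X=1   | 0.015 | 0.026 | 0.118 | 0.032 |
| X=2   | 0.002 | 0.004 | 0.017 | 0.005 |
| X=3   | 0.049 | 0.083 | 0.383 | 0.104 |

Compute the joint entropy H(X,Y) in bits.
2.9950 bits

H(X,Y) = -Σ_{x,y} P(x,y) log₂ P(x,y). Per-cell terms -P(x,y)·log₂P(x,y):
  X=0: 0.08145, 0.12114, 0.33219, 0.14069
  X=1: 0.09088, 0.13690, 0.36381, 0.15891
  X=2: 0.01793, 0.03186, 0.09993, 0.03822
  X=3: 0.21320, 0.29803, 0.53030, 0.33960
Sum of the 16 terms: H(X,Y) = 2.9950 bits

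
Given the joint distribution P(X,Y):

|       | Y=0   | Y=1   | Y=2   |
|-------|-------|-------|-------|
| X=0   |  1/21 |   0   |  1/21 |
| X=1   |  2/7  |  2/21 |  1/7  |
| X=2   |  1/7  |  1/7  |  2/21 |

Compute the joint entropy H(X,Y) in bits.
2.7840 bits

H(X,Y) = -Σ_{x,y} P(x,y) log₂ P(x,y). Per-cell terms -P(x,y)·log₂P(x,y):
  X=0: 0.20916, 0.00000, 0.20916
  X=1: 0.51639, 0.32308, 0.40105
  X=2: 0.40105, 0.40105, 0.32308
  (cells with P = 0 contribute 0)
Sum of the 9 terms: H(X,Y) = 2.7840 bits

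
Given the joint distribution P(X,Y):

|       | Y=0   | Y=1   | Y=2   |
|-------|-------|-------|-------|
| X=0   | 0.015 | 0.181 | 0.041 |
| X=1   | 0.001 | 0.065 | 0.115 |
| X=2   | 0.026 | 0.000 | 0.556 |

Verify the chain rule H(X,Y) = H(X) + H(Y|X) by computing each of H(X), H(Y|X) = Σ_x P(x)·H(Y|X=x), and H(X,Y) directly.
H(X) = 1.3931 bits, H(Y|X) = 0.5659 bits, H(X,Y) = 1.9590 bits

Marginal of X (row sums):
  P(X=0) = 0.015 + 0.181 + 0.041 = 0.237
  P(X=1) = 0.001 + 0.065 + 0.115 = 0.181
  P(X=2) = 0.026 + 0.000 + 0.556 = 0.582
H(X) = -[0.237·log₂(0.237) + 0.181·log₂(0.181) + 0.582·log₂(0.582)]
  = 0.49226 + 0.44633 + 0.45449 = 1.3931 bits

H(Y|X) = Σ_x P(x)·H(Y|X=x):
  X=0: P(X=0) = 0.237, P(Y|X=0) = (5/79, 181/237, 41/237) → H(Y|X=0) = 0.98691
  X=1: P(X=1) = 0.181, P(Y|X=1) = (1/181, 65/181, 115/181) → H(Y|X=1) = 0.98777
  X=2: P(X=2) = 0.582, P(Y|X=2) = (13/291, 0, 278/291) → H(Y|X=2) = 0.26332
H(Y|X) = 0.237·0.98691 + 0.181·0.98777 + 0.582·0.26332 = 0.5659 bits

H(X,Y) = -Σ_{x,y} P(x,y) log₂ P(x,y). Per-cell terms -P(x,y)·log₂P(x,y):
  X=0: 0.09088, 0.44633, 0.18894
  X=1: 0.00997, 0.25632, 0.35883
  X=2: 0.13690, 0.00000, 0.47084
  (cells with P = 0 contribute 0)
Sum of the 9 terms: H(X,Y) = 1.9590 bits

Chain rule check:
  H(X) + H(Y|X) = 1.3931 + 0.5659 = 1.9590 bits
  H(X,Y) = 1.9590 bits
✓ Chain rule verified.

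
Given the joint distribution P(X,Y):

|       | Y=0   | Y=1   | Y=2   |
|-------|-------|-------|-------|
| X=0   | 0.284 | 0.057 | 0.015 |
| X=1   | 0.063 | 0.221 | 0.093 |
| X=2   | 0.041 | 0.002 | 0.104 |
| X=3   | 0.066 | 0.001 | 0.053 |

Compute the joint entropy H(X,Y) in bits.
2.9333 bits

H(X,Y) = -Σ_{x,y} P(x,y) log₂ P(x,y). Per-cell terms -P(x,y)·log₂P(x,y):
  X=0: 0.51575, 0.23557, 0.09088
  X=1: 0.25128, 0.48131, 0.31868
  X=2: 0.18894, 0.01793, 0.33960
  X=3: 0.25881, 0.00997, 0.22461
Sum of the 12 terms: H(X,Y) = 2.9333 bits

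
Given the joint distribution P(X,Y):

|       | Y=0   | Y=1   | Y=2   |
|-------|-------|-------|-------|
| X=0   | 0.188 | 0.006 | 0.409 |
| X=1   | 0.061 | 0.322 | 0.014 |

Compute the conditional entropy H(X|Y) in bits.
0.3319 bits

H(X|Y) = H(X,Y) - H(Y)

H(X,Y) = -Σ_{x,y} P(x,y) log₂ P(x,y). Per-cell terms -P(x,y)·log₂P(x,y):
  X=0: 0.45330, 0.04428, 0.52754
  X=1: 0.24614, 0.52643, 0.08622
Sum of the 6 terms: H(X,Y) = 1.8839 bits

Marginal of Y (column sums):
  P(Y=0) = 0.188 + 0.061 = 0.249
  P(Y=1) = 0.006 + 0.322 = 0.328
  P(Y=2) = 0.409 + 0.014 = 0.423
H(Y) = -[0.249·log₂(0.249) + 0.328·log₂(0.328) + 0.423·log₂(0.423)]
  = 0.49944 + 0.52750 + 0.52506 = 1.5520 bits

H(X|Y) = H(X,Y) - H(Y) = 1.8839 - 1.5520 = 0.3319 bits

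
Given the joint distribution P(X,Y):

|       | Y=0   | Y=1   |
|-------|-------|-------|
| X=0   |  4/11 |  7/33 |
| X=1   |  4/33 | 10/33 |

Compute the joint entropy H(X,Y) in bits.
1.8962 bits

H(X,Y) = -Σ_{x,y} P(x,y) log₂ P(x,y). Per-cell terms -P(x,y)·log₂P(x,y):
  X=0: 0.5307, 0.4745
  X=1: 0.3690, 0.5220
Sum of the 4 terms: H(X,Y) = 1.8962 bits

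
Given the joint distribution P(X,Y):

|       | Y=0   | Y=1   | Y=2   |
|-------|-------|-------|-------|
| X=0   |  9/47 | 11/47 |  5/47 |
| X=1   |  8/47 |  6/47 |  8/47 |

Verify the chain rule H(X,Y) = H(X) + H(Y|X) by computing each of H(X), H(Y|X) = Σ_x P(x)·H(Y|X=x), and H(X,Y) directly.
H(X) = 0.9971 bits, H(Y|X) = 1.5426 bits, H(X,Y) = 2.5396 bits

Marginal of X (row sums):
  P(X=0) = 9/47 + 11/47 + 5/47 = 25/47
  P(X=1) = 8/47 + 6/47 + 8/47 = 22/47
H(X) = -[(25/47)·log₂(25/47) + (22/47)·log₂(22/47)]
  = 0.48443 + 0.51263 = 0.9971 bits

H(Y|X) = Σ_x P(x)·H(Y|X=x):
  X=0: P(X=0) = 25/47, P(Y|X=0) = (9/25, 11/25, 1/5) → H(Y|X=0) = 1.51615
  X=1: P(X=1) = 22/47, P(Y|X=1) = (4/11, 3/11, 4/11) → H(Y|X=1) = 1.57262
H(Y|X) = (25/47)·1.51615 + (22/47)·1.57262 = 1.5426 bits

H(X,Y) = -Σ_{x,y} P(x,y) log₂ P(x,y). Per-cell terms -P(x,y)·log₂P(x,y):
  X=0: 0.45664, 0.49036, 0.34390
  X=1: 0.43482, 0.37910, 0.43482
Sum of the 6 terms: H(X,Y) = 2.5396 bits

Chain rule check:
  H(X) + H(Y|X) = 0.9971 + 1.5426 = 2.5397 bits
  H(X,Y) = 2.5396 bits
✓ Chain rule verified (Δ = 0.0001 is 4-dp rounding noise: each of the three values was rounded independently).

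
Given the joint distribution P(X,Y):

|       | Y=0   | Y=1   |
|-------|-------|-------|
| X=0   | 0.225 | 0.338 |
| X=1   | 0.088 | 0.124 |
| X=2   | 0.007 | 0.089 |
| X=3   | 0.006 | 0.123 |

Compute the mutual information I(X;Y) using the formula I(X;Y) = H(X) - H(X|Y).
0.0855 bits

I(X;Y) = H(X) - H(X|Y)

Marginal of X (row sums):
  P(X=0) = 0.225 + 0.338 = 0.563
  P(X=1) = 0.088 + 0.124 = 0.212
  P(X=2) = 0.007 + 0.089 = 0.096
  P(X=3) = 0.006 + 0.123 = 0.129
H(X) = -[0.563·log₂(0.563) + 0.212·log₂(0.212) + 0.096·log₂(0.096) + 0.129·log₂(0.129)]
  = 0.4666 + 0.4744 + 0.3246 + 0.3811 = 1.6467 bits

Marginal of Y (column sums):
  P(Y=0) = 0.225 + 0.088 + 0.007 + 0.006 = 0.326
  P(Y=1) = 0.338 + 0.124 + 0.089 + 0.123 = 0.674
H(X|Y) = Σ_y P(y)·H(X|Y=y):
  Y=0: P(Y=0) = 0.326, P(X|Y=0) = (225/326, 44/163, 7/326, 3/163) → H(X|Y=0) = 1.1043
  Y=1: P(Y=1) = 0.674, P(X|Y=1) = (169/337, 62/337, 89/674, 123/674) → H(X|Y=1) = 1.7822
H(X|Y) = 0.326·1.1043 + 0.674·1.7822 = 1.5612 bits

I(X;Y) = H(X) - H(X|Y) = 1.6467 - 1.5612 = 0.0855 bits

Cross-check via I(X;Y) = H(X) + H(Y) - H(X,Y): computing H(Y) from the column sums and H(X,Y) from the 8 cells in the same way gives H(Y) = 0.9108 bits and H(X,Y) = 2.4720 bits, so
I(X;Y) = 1.6467 + 0.9108 - 2.4720 = 0.0855 bits ✓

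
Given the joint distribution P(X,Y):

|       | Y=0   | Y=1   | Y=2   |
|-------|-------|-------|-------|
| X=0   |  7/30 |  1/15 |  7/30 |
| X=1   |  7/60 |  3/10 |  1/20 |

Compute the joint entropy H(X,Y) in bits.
2.3390 bits

H(X,Y) = -Σ_{x,y} P(x,y) log₂ P(x,y). Per-cell terms -P(x,y)·log₂P(x,y):
  X=0: 0.48989, 0.26046, 0.48989
  X=1: 0.36161, 0.52109, 0.21610
Sum of the 6 terms: H(X,Y) = 2.3390 bits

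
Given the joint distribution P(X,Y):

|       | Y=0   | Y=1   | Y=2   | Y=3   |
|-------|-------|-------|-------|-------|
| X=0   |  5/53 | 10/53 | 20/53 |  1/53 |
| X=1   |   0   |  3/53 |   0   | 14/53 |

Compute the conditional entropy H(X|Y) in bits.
0.2912 bits

H(X|Y) = H(X,Y) - H(Y)

H(X,Y) = -Σ_{x,y} P(x,y) log₂ P(x,y). Per-cell terms -P(x,y)·log₂P(x,y):
  X=0: 0.32132, 0.45396, 0.53056, 0.10807
  X=1: 0.00000, 0.23451, 0.00000, 0.50732
  (cells with P = 0 contribute 0)
Sum of the 8 terms: H(X,Y) = 2.15574 bits

Marginal of Y (column sums):
  P(Y=0) = 5/53 + 0 = 5/53
  P(Y=1) = 10/53 + 3/53 = 13/53
  P(Y=2) = 20/53 + 0 = 20/53
  P(Y=3) = 1/53 + 14/53 = 15/53
H(Y) = -[(5/53)·log₂(5/53) + (13/53)·log₂(13/53) + (20/53)·log₂(20/53) + (15/53)·log₂(15/53)]
  = 0.32132 + 0.49731 + 0.53056 + 0.51539 = 1.86458 bits

H(X|Y) = H(X,Y) - H(Y) = 2.15574 - 1.86458 = 0.2912 bits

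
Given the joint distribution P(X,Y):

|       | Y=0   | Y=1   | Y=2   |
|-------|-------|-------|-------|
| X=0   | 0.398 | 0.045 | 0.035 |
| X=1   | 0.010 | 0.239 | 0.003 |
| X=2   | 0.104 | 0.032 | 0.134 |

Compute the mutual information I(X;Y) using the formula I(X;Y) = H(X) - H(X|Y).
0.6049 bits

I(X;Y) = H(X) - H(X|Y)

Marginal of X (row sums):
  P(X=0) = 0.398 + 0.045 + 0.035 = 0.478
  P(X=1) = 0.010 + 0.239 + 0.003 = 0.252
  P(X=2) = 0.104 + 0.032 + 0.134 = 0.270
H(X) = -[0.478·log₂(0.478) + 0.252·log₂(0.252) + 0.270·log₂(0.270)]
  = 0.509031 + 0.501103 + 0.510022 = 1.52016 bits

Marginal of Y (column sums):
  P(Y=0) = 0.398 + 0.010 + 0.104 = 0.512
  P(Y=1) = 0.045 + 0.239 + 0.032 = 0.316
  P(Y=2) = 0.035 + 0.003 + 0.134 = 0.172
H(X|Y) = Σ_y P(y)·H(X|Y=y):
  Y=0: P(Y=0) = 0.512, P(X|Y=0) = (199/256, 5/256, 13/64) → H(X|Y=0) = 0.860466
  Y=1: P(Y=1) = 0.316, P(X|Y=1) = (45/316, 239/316, 8/79) → H(X|Y=1) = 1.039728
  Y=2: P(Y=2) = 0.172, P(X|Y=2) = (35/172, 3/172, 67/86) → H(X|Y=2) = 0.849894
H(X|Y) = 0.512·0.860466 + 0.316·1.039728 + 0.172·0.849894 = 0.91529 bits

I(X;Y) = H(X) - H(X|Y) = 1.52016 - 0.91529 = 0.6049 bits

Cross-check via I(X;Y) = H(X) + H(Y) - H(X,Y): computing H(Y) from the column sums and H(X,Y) from the 9 cells in the same way gives H(Y) = 1.45647 bits and H(X,Y) = 2.37177 bits, so
I(X;Y) = 1.52016 + 1.45647 - 2.37177 = 0.6049 bits ✓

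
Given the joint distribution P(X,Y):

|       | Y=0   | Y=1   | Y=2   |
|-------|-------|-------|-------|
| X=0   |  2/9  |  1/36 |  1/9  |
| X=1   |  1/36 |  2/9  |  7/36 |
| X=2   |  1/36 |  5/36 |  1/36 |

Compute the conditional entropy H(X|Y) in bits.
1.1745 bits

H(X|Y) = H(X,Y) - H(Y)

H(X,Y) = -Σ_{x,y} P(x,y) log₂ P(x,y). Per-cell terms -P(x,y)·log₂P(x,y):
  X=0: 0.4822, 0.1436, 0.3522
  X=1: 0.1436, 0.4822, 0.4594
  X=2: 0.1436, 0.3956, 0.1436
Sum of the 9 terms: H(X,Y) = 2.7460 bits

Marginal of Y (column sums):
  P(Y=0) = 2/9 + 1/36 + 1/36 = 5/18
  P(Y=1) = 1/36 + 2/9 + 5/36 = 7/18
  P(Y=2) = 1/9 + 7/36 + 1/36 = 1/3
H(Y) = -[(5/18)·log₂(5/18) + (7/18)·log₂(7/18) + (1/3)·log₂(1/3)]
  = 0.5133 + 0.5299 + 0.5283 = 1.5715 bits

H(X|Y) = H(X,Y) - H(Y) = 2.7460 - 1.5715 = 1.1745 bits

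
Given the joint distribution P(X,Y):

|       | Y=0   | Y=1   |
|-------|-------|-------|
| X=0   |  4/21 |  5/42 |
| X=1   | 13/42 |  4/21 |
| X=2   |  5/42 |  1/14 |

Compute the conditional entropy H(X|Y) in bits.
1.4793 bits

H(X|Y) = H(X,Y) - H(Y)

H(X,Y) = -Σ_{x,y} P(x,y) log₂ P(x,y). Per-cell terms -P(x,y)·log₂P(x,y):
  X=0: 0.45568, 0.36552
  X=1: 0.52368, 0.45568
  X=2: 0.36552, 0.27195
Sum of the 6 terms: H(X,Y) = 2.4380 bits

Marginal of Y (column sums):
  P(Y=0) = 4/21 + 13/42 + 5/42 = 13/21
  P(Y=1) = 5/42 + 4/21 + 1/14 = 8/21
H(Y) = -[(13/21)·log₂(13/21) + (8/21)·log₂(8/21)]
  = 0.42831 + 0.53041 = 0.9587 bits

H(X|Y) = H(X,Y) - H(Y) = 2.4380 - 0.9587 = 1.4793 bits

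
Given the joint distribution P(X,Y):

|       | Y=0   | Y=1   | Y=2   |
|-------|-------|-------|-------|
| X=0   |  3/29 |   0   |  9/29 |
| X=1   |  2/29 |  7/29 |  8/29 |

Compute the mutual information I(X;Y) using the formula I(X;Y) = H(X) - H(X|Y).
0.2263 bits

I(X;Y) = H(X) - H(X|Y)

Marginal of X (row sums):
  P(X=0) = 3/29 + 0 + 9/29 = 12/29
  P(X=1) = 2/29 + 7/29 + 8/29 = 17/29
H(X) = -[(12/29)·log₂(12/29) + (17/29)·log₂(17/29)]
  = 0.52677 + 0.45168 = 0.97845 bits

Marginal of Y (column sums):
  P(Y=0) = 3/29 + 2/29 = 5/29
  P(Y=1) = 0 + 7/29 = 7/29
  P(Y=2) = 9/29 + 8/29 = 17/29
H(X|Y) = Σ_y P(y)·H(X|Y=y):
  Y=0: P(Y=0) = 5/29, P(X|Y=0) = (3/5, 2/5) → H(X|Y=0) = 0.97095
  Y=1: P(Y=1) = 7/29, P(X|Y=1) = (0, 1) → H(X|Y=1) = 0.00000
  Y=2: P(Y=2) = 17/29, P(X|Y=2) = (9/17, 8/17) → H(X|Y=2) = 0.99750
H(X|Y) = (5/29)·0.97095 + (7/29)·0.00000 + (17/29)·0.99750 = 0.75215 bits

I(X;Y) = H(X) - H(X|Y) = 0.97845 - 0.75215 = 0.2263 bits

Cross-check via I(X;Y) = H(X) + H(Y) - H(X,Y): computing H(Y) from the column sums and H(X,Y) from the 6 cells in the same way gives H(Y) = 1.38391 bits and H(X,Y) = 2.13606 bits, so
I(X;Y) = 0.97845 + 1.38391 - 2.13606 = 0.2263 bits ✓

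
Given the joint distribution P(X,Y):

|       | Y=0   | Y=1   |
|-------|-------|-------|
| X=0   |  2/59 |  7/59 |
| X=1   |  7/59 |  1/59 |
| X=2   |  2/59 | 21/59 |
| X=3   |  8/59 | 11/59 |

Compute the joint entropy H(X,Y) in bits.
2.5336 bits

H(X,Y) = -Σ_{x,y} P(x,y) log₂ P(x,y). Per-cell terms -P(x,y)·log₂P(x,y):
  X=0: 0.16551, 0.36486
  X=1: 0.36486, 0.09971
  X=2: 0.16551, 0.53045
  X=3: 0.39087, 0.45179
Sum of the 8 terms: H(X,Y) = 2.5336 bits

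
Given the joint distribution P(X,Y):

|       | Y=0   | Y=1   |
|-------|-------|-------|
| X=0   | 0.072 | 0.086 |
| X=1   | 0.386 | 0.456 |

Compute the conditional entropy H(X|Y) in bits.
0.6295 bits

H(X|Y) = H(X,Y) - H(Y)

H(X,Y) = -Σ_{x,y} P(x,y) log₂ P(x,y). Per-cell terms -P(x,y)·log₂P(x,y):
  X=0: 0.2733, 0.3044
  X=1: 0.5301, 0.5166
Sum of the 4 terms: H(X,Y) = 1.6244 bits

Marginal of Y (column sums):
  P(Y=0) = 0.072 + 0.386 = 0.458
  P(Y=1) = 0.086 + 0.456 = 0.542
H(Y) = -[0.458·log₂(0.458) + 0.542·log₂(0.542)]
  = 0.5160 + 0.4789 = 0.9949 bits

H(X|Y) = H(X,Y) - H(Y) = 1.6244 - 0.9949 = 0.6295 bits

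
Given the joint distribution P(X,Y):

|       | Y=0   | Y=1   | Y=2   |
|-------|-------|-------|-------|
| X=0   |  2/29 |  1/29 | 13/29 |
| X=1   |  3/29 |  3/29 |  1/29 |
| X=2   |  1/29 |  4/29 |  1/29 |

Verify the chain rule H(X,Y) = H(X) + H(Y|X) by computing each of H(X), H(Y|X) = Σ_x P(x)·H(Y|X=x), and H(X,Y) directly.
H(X) = 1.4386 bits, H(Y|X) = 1.0878 bits, H(X,Y) = 2.5264 bits

Marginal of X (row sums):
  P(X=0) = 2/29 + 1/29 + 13/29 = 16/29
  P(X=1) = 3/29 + 3/29 + 1/29 = 7/29
  P(X=2) = 1/29 + 4/29 + 1/29 = 6/29
H(X) = -[(16/29)·log₂(16/29) + (7/29)·log₂(7/29) + (6/29)·log₂(6/29)]
  = 0.47337 + 0.49498 + 0.47028 = 1.4386 bits

H(Y|X) = Σ_x P(x)·H(Y|X=x):
  X=0: P(X=0) = 16/29, P(Y|X=0) = (1/8, 1/16, 13/16) → H(Y|X=0) = 0.86839
  X=1: P(X=1) = 7/29, P(Y|X=1) = (3/7, 3/7, 1/7) → H(Y|X=1) = 1.44882
  X=2: P(X=2) = 6/29, P(Y|X=2) = (1/6, 2/3, 1/6) → H(Y|X=2) = 1.25163
H(Y|X) = (16/29)·0.86839 + (7/29)·1.44882 + (6/29)·1.25163 = 1.0878 bits

H(X,Y) = -Σ_{x,y} P(x,y) log₂ P(x,y). Per-cell terms -P(x,y)·log₂P(x,y):
  X=0: 0.26607, 0.16752, 0.51890
  X=1: 0.33859, 0.33859, 0.16752
  X=2: 0.16752, 0.39420, 0.16752
Sum of the 9 terms: H(X,Y) = 2.5264 bits

Chain rule check:
  H(X) + H(Y|X) = 1.4386 + 1.0878 = 2.5264 bits
  H(X,Y) = 2.5264 bits
✓ Chain rule verified.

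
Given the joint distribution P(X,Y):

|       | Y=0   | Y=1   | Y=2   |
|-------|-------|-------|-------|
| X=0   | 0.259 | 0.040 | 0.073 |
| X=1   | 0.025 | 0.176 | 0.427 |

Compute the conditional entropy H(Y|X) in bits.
1.1124 bits

H(Y|X) = H(X,Y) - H(X)

H(X,Y) = -Σ_{x,y} P(x,y) log₂ P(x,y). Per-cell terms -P(x,y)·log₂P(x,y):
  X=0: 0.50478, 0.18575, 0.27565
  X=1: 0.13305, 0.44112, 0.52422
Sum of the 6 terms: H(X,Y) = 2.0646 bits

Marginal of X (row sums):
  P(X=0) = 0.259 + 0.040 + 0.073 = 0.372
  P(X=1) = 0.025 + 0.176 + 0.427 = 0.628
H(X) = -[0.372·log₂(0.372) + 0.628·log₂(0.628)]
  = 0.53070 + 0.42149 = 0.9522 bits

H(Y|X) = H(X,Y) - H(X) = 2.0646 - 0.9522 = 1.1124 bits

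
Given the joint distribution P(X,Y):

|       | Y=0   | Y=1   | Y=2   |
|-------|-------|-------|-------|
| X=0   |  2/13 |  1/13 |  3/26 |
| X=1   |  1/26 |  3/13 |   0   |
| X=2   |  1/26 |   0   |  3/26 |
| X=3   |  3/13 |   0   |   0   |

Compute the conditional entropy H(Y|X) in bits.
0.8139 bits

H(Y|X) = H(X,Y) - H(X)

H(X,Y) = -Σ_{x,y} P(x,y) log₂ P(x,y). Per-cell terms -P(x,y)·log₂P(x,y):
  X=0: 0.41545, 0.28465, 0.35948
  X=1: 0.18079, 0.48819, 0.00000
  X=2: 0.18079, 0.00000, 0.35948
  X=3: 0.48819, 0.00000, 0.00000
  (cells with P = 0 contribute 0)
Sum of the 12 terms: H(X,Y) = 2.7570 bits

Marginal of X (row sums):
  P(X=0) = 2/13 + 1/13 + 3/26 = 9/26
  P(X=1) = 1/26 + 3/13 + 0 = 7/26
  P(X=2) = 1/26 + 0 + 3/26 = 2/13
  P(X=3) = 3/13 + 0 + 0 = 3/13
H(X) = -[(9/26)·log₂(9/26) + (7/26)·log₂(7/26) + (2/13)·log₂(2/13) + (3/13)·log₂(3/13)]
  = 0.52979 + 0.50968 + 0.41545 + 0.48819 = 1.9431 bits

H(Y|X) = H(X,Y) - H(X) = 2.7570 - 1.9431 = 0.8139 bits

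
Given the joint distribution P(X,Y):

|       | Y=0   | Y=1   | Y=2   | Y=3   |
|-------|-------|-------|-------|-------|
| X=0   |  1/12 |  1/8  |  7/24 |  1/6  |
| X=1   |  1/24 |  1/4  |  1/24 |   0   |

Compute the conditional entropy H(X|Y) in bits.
0.6403 bits

H(X|Y) = H(X,Y) - H(Y)

H(X,Y) = -Σ_{x,y} P(x,y) log₂ P(x,y). Per-cell terms -P(x,y)·log₂P(x,y):
  X=0: 0.29875, 0.37500, 0.51847, 0.43083
  X=1: 0.19104, 0.50000, 0.19104, 0.00000
  (cells with P = 0 contribute 0)
Sum of the 8 terms: H(X,Y) = 2.5051 bits

Marginal of Y (column sums):
  P(Y=0) = 1/12 + 1/24 = 1/8
  P(Y=1) = 1/8 + 1/4 = 3/8
  P(Y=2) = 7/24 + 1/24 = 1/3
  P(Y=3) = 1/6 + 0 = 1/6
H(Y) = -[(1/8)·log₂(1/8) + (3/8)·log₂(3/8) + (1/3)·log₂(1/3) + (1/6)·log₂(1/6)]
  = 0.37500 + 0.53064 + 0.52832 + 0.43083 = 1.8648 bits

H(X|Y) = H(X,Y) - H(Y) = 2.5051 - 1.8648 = 0.6403 bits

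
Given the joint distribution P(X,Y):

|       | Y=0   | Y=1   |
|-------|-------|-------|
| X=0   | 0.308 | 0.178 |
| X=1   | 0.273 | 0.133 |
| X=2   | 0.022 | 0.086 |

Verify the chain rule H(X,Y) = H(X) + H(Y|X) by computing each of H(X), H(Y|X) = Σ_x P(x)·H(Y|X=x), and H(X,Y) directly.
H(X) = 1.3807 bits, H(Y|X) = 0.9098 bits, H(X,Y) = 2.2905 bits

Marginal of X (row sums):
  P(X=0) = 0.308 + 0.178 = 0.486
  P(X=1) = 0.273 + 0.133 = 0.406
  P(X=2) = 0.022 + 0.086 = 0.108
H(X) = -[0.486·log₂(0.486) + 0.406·log₂(0.406) + 0.108·log₂(0.108)]
  = 0.50591 + 0.52798 + 0.34678 = 1.3807 bits

H(Y|X) = Σ_x P(x)·H(Y|X=x):
  X=0: P(X=0) = 0.486, P(Y|X=0) = (154/243, 89/243) → H(Y|X=0) = 0.94775
  X=1: P(X=1) = 0.406, P(Y|X=1) = (39/58, 19/58) → H(Y|X=1) = 0.91244
  X=2: P(X=2) = 0.108, P(Y|X=2) = (11/54, 43/54) → H(Y|X=2) = 0.72927
H(Y|X) = 0.486·0.94775 + 0.406·0.91244 + 0.108·0.72927 = 0.9098 bits

H(X,Y) = -Σ_{x,y} P(x,y) log₂ P(x,y). Per-cell terms -P(x,y)·log₂P(x,y):
  X=0: 0.52329, 0.44323
  X=1: 0.51134, 0.38710
  X=2: 0.12114, 0.30440
Sum of the 6 terms: H(X,Y) = 2.2905 bits

Chain rule check:
  H(X) + H(Y|X) = 1.3807 + 0.9098 = 2.2905 bits
  H(X,Y) = 2.2905 bits
✓ Chain rule verified.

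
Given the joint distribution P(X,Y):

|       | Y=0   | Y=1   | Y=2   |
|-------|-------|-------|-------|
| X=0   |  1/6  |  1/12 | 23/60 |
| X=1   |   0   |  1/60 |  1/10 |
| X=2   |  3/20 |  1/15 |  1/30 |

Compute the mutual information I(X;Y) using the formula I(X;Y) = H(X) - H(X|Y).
0.2023 bits

I(X;Y) = H(X) - H(X|Y)

Marginal of X (row sums):
  P(X=0) = 1/6 + 1/12 + 23/60 = 19/30
  P(X=1) = 0 + 1/60 + 1/10 = 7/60
  P(X=2) = 3/20 + 1/15 + 1/30 = 1/4
H(X) = -[(19/30)·log₂(19/30) + (7/60)·log₂(7/60) + (1/4)·log₂(1/4)]
  = 0.4173433 + 0.3616125 + 0.5000000 = 1.278956 bits

Marginal of Y (column sums):
  P(Y=0) = 1/6 + 0 + 3/20 = 19/60
  P(Y=1) = 1/12 + 1/60 + 1/15 = 1/6
  P(Y=2) = 23/60 + 1/10 + 1/30 = 31/60
H(X|Y) = Σ_y P(y)·H(X|Y=y):
  Y=0: P(Y=0) = 19/60, P(X|Y=0) = (10/19, 0, 9/19) → H(X|Y=0) = 0.9980009
  Y=1: P(Y=1) = 1/6, P(X|Y=1) = (1/2, 1/10, 2/5) → H(X|Y=1) = 1.3609640
  Y=2: P(Y=2) = 31/60, P(X|Y=2) = (23/31, 6/31, 2/31) → H(X|Y=2) = 1.0331737
H(X|Y) = (19/60)·0.9980009 + (1/6)·1.3609640 + (31/60)·1.0331737 = 1.076667 bits

I(X;Y) = H(X) - H(X|Y) = 1.278956 - 1.076667 = 0.2023 bits

Cross-check via I(X;Y) = H(X) + H(Y) - H(X,Y): computing H(Y) from the column sums and H(X,Y) from the 9 cells in the same way gives H(Y) = 1.448391 bits and H(X,Y) = 2.525058 bits, so
I(X;Y) = 1.278956 + 1.448391 - 2.525058 = 0.2023 bits ✓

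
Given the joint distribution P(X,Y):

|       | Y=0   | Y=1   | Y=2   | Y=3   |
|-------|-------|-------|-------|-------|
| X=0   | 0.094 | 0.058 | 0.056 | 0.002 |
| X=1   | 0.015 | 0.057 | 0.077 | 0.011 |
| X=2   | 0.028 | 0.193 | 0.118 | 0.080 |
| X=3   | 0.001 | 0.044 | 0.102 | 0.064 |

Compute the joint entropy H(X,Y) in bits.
3.5483 bits

H(X,Y) = -Σ_{x,y} P(x,y) log₂ P(x,y). Per-cell terms -P(x,y)·log₂P(x,y):
  X=0: 0.32065, 0.23825, 0.23287, 0.01793
  X=1: 0.09088, 0.23557, 0.28482, 0.07157
  X=2: 0.14444, 0.45805, 0.36381, 0.29151
  X=3: 0.00997, 0.19828, 0.33592, 0.25381
Sum of the 16 terms: H(X,Y) = 3.5483 bits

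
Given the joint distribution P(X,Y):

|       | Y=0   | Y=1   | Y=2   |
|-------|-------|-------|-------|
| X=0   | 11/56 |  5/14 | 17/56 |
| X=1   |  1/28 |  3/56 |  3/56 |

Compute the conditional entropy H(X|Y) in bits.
0.5910 bits

H(X|Y) = H(X,Y) - H(Y)

H(X,Y) = -Σ_{x,y} P(x,y) log₂ P(x,y). Per-cell terms -P(x,y)·log₂P(x,y):
  X=0: 0.4612, 0.5305, 0.5221
  X=1: 0.1717, 0.2262, 0.2262
Sum of the 6 terms: H(X,Y) = 2.1379 bits

Marginal of Y (column sums):
  P(Y=0) = 11/56 + 1/28 = 13/56
  P(Y=1) = 5/14 + 3/56 = 23/56
  P(Y=2) = 17/56 + 3/56 = 5/14
H(Y) = -[(13/56)·log₂(13/56) + (23/56)·log₂(23/56) + (5/14)·log₂(5/14)]
  = 0.4891 + 0.5273 + 0.5305 = 1.5469 bits

H(X|Y) = H(X,Y) - H(Y) = 2.1379 - 1.5469 = 0.5910 bits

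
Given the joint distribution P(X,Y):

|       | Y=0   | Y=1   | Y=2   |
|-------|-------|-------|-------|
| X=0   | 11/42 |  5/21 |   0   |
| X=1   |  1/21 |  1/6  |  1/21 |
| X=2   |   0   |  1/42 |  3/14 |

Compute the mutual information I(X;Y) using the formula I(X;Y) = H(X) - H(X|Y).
0.6000 bits

I(X;Y) = H(X) - H(X|Y)

Marginal of X (row sums):
  P(X=0) = 11/42 + 5/21 + 0 = 1/2
  P(X=1) = 1/21 + 1/6 + 1/21 = 11/42
  P(X=2) = 0 + 1/42 + 3/14 = 5/21
H(X) = -[(1/2)·log₂(1/2) + (11/42)·log₂(11/42) + (5/21)·log₂(5/21)]
  = 0.50000 + 0.50623 + 0.49295 = 1.49918 bits

Marginal of Y (column sums):
  P(Y=0) = 11/42 + 1/21 + 0 = 13/42
  P(Y=1) = 5/21 + 1/6 + 1/42 = 3/7
  P(Y=2) = 0 + 1/21 + 3/14 = 11/42
H(X|Y) = Σ_y P(y)·H(X|Y=y):
  Y=0: P(Y=0) = 13/42, P(X|Y=0) = (11/13, 2/13, 0) → H(X|Y=0) = 0.61938
  Y=1: P(Y=1) = 3/7, P(X|Y=1) = (5/9, 7/18, 1/18) → H(X|Y=1) = 1.23266
  Y=2: P(Y=2) = 11/42, P(X|Y=2) = (0, 2/11, 9/11) → H(X|Y=2) = 0.68404
H(X|Y) = (13/42)·0.61938 + (3/7)·1.23266 + (11/42)·0.68404 = 0.89915 bits

I(X;Y) = H(X) - H(X|Y) = 1.49918 - 0.89915 = 0.6000 bits

Cross-check via I(X;Y) = H(X) + H(Y) - H(X,Y): computing H(Y) from the column sums and H(X,Y) from the 9 cells in the same way gives H(Y) = 1.55379 bits and H(X,Y) = 2.45294 bits, so
I(X;Y) = 1.49918 + 1.55379 - 2.45294 = 0.6000 bits ✓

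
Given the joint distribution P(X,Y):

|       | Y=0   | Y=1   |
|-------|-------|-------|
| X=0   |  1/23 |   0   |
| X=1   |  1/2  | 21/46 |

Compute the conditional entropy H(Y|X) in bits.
0.9551 bits

H(Y|X) = H(X,Y) - H(X)

H(X,Y) = -Σ_{x,y} P(x,y) log₂ P(x,y). Per-cell terms -P(x,y)·log₂P(x,y):
  X=0: 0.1967, 0.0000
  X=1: 0.5000, 0.5164
  (cells with P = 0 contribute 0)
Sum of the 4 terms: H(X,Y) = 1.2131 bits

Marginal of X (row sums):
  P(X=0) = 1/23 + 0 = 1/23
  P(X=1) = 1/2 + 21/46 = 22/23
H(X) = -[(1/23)·log₂(1/23) + (22/23)·log₂(22/23)]
  = 0.1967 + 0.0613 = 0.2580 bits

H(Y|X) = H(X,Y) - H(X) = 1.2131 - 0.2580 = 0.9551 bits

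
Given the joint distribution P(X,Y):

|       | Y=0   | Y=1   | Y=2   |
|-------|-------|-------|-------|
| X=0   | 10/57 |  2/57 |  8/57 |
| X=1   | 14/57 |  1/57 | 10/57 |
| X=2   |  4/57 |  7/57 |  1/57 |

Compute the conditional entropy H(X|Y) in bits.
1.3183 bits

H(X|Y) = H(X,Y) - H(Y)

H(X,Y) = -Σ_{x,y} P(x,y) log₂ P(x,y). Per-cell terms -P(x,y)·log₂P(x,y):
  X=0: 0.4405, 0.1696, 0.3976
  X=1: 0.4975, 0.1023, 0.4405
  X=2: 0.2690, 0.3716, 0.1023
Sum of the 9 terms: H(X,Y) = 2.7909 bits

Marginal of Y (column sums):
  P(Y=0) = 10/57 + 14/57 + 4/57 = 28/57
  P(Y=1) = 2/57 + 1/57 + 7/57 = 10/57
  P(Y=2) = 8/57 + 10/57 + 1/57 = 1/3
H(Y) = -[(28/57)·log₂(28/57) + (10/57)·log₂(10/57) + (1/3)·log₂(1/3)]
  = 0.5038 + 0.4405 + 0.5283 = 1.4726 bits

H(X|Y) = H(X,Y) - H(Y) = 2.7909 - 1.4726 = 1.3183 bits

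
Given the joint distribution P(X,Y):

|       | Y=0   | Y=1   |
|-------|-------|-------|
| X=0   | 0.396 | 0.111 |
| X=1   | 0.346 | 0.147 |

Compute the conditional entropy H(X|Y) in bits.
0.9939 bits

H(X|Y) = H(X,Y) - H(Y)

H(X,Y) = -Σ_{x,y} P(x,y) log₂ P(x,y). Per-cell terms -P(x,y)·log₂P(x,y):
  X=0: 0.5292, 0.3520
  X=1: 0.5298, 0.4066
Sum of the 4 terms: H(X,Y) = 1.8176 bits

Marginal of Y (column sums):
  P(Y=0) = 0.396 + 0.346 = 0.742
  P(Y=1) = 0.111 + 0.147 = 0.258
H(Y) = -[0.742·log₂(0.742) + 0.258·log₂(0.258)]
  = 0.3194 + 0.5043 = 0.8237 bits

H(X|Y) = H(X,Y) - H(Y) = 1.8176 - 0.8237 = 0.9939 bits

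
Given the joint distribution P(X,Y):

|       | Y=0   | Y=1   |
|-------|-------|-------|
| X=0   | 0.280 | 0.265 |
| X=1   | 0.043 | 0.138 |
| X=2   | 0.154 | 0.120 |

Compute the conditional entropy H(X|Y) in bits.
1.3957 bits

H(X|Y) = H(X,Y) - H(Y)

H(X,Y) = -Σ_{x,y} P(x,y) log₂ P(x,y). Per-cell terms -P(x,y)·log₂P(x,y):
  X=0: 0.51422, 0.50772
  X=1: 0.19520, 0.39430
  X=2: 0.41565, 0.36707
Sum of the 6 terms: H(X,Y) = 2.3942 bits

Marginal of Y (column sums):
  P(Y=0) = 0.280 + 0.043 + 0.154 = 0.477
  P(Y=1) = 0.265 + 0.138 + 0.120 = 0.523
H(Y) = -[0.477·log₂(0.477) + 0.523·log₂(0.523)]
  = 0.50941 + 0.48907 = 0.9985 bits

H(X|Y) = H(X,Y) - H(Y) = 2.3942 - 0.9985 = 1.3957 bits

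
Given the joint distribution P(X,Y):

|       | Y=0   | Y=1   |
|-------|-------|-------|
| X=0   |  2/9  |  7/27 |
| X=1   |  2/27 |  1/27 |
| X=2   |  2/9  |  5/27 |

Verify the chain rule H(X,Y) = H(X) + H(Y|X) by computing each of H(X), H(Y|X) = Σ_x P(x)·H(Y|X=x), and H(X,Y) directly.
H(X) = 1.3877 bits, H(Y|X) = 0.9864 bits, H(X,Y) = 2.3741 bits

Marginal of X (row sums):
  P(X=0) = 2/9 + 7/27 = 13/27
  P(X=1) = 2/27 + 1/27 = 1/9
  P(X=2) = 2/9 + 5/27 = 11/27
H(X) = -[(13/27)·log₂(13/27) + (1/9)·log₂(1/9) + (11/27)·log₂(11/27)]
  = 0.50770 + 0.35221 + 0.52778 = 1.3877 bits

H(Y|X) = Σ_x P(x)·H(Y|X=x):
  X=0: P(X=0) = 13/27, P(Y|X=0) = (6/13, 7/13) → H(Y|X=0) = 0.99573
  X=1: P(X=1) = 1/9, P(Y|X=1) = (2/3, 1/3) → H(Y|X=1) = 0.91830
  X=2: P(X=2) = 11/27, P(Y|X=2) = (6/11, 5/11) → H(Y|X=2) = 0.99403
H(Y|X) = (13/27)·0.99573 + (1/9)·0.91830 + (11/27)·0.99403 = 0.9864 bits

H(X,Y) = -Σ_{x,y} P(x,y) log₂ P(x,y). Per-cell terms -P(x,y)·log₂P(x,y):
  X=0: 0.48221, 0.50492
  X=1: 0.27814, 0.17611
  X=2: 0.48221, 0.45055
Sum of the 6 terms: H(X,Y) = 2.3741 bits

Chain rule check:
  H(X) + H(Y|X) = 1.3877 + 0.9864 = 2.3741 bits
  H(X,Y) = 2.3741 bits
✓ Chain rule verified.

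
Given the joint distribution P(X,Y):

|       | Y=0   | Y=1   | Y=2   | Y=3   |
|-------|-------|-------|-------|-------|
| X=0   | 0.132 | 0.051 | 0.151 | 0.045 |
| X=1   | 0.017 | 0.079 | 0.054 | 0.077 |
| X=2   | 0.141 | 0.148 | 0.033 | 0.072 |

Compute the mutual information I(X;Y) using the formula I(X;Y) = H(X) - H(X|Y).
0.1674 bits

I(X;Y) = H(X) - H(X|Y)

Marginal of X (row sums):
  P(X=0) = 0.132 + 0.051 + 0.151 + 0.045 = 0.379
  P(X=1) = 0.017 + 0.079 + 0.054 + 0.077 = 0.227
  P(X=2) = 0.141 + 0.148 + 0.033 + 0.072 = 0.394
H(X) = -[0.379·log₂(0.379) + 0.227·log₂(0.227) + 0.394·log₂(0.394)]
  = 0.5305 + 0.4856 + 0.5294 = 1.5455 bits

Marginal of Y (column sums):
  P(Y=0) = 0.132 + 0.017 + 0.141 = 0.290
  P(Y=1) = 0.051 + 0.079 + 0.148 = 0.278
  P(Y=2) = 0.151 + 0.054 + 0.033 = 0.238
  P(Y=3) = 0.045 + 0.077 + 0.072 = 0.194
H(X|Y) = Σ_y P(y)·H(X|Y=y):
  Y=0: P(Y=0) = 0.290, P(X|Y=0) = (66/145, 17/290, 141/290) → H(X|Y=0) = 1.2626
  Y=1: P(Y=1) = 0.278, P(X|Y=1) = (51/278, 79/278, 74/139) → H(X|Y=1) = 1.4488
  Y=2: P(Y=2) = 0.238, P(X|Y=2) = (151/238, 27/119, 33/238) → H(X|Y=2) = 1.2972
  Y=3: P(Y=3) = 0.194, P(X|Y=3) = (45/194, 77/194, 36/97) → H(X|Y=3) = 1.5488
H(X|Y) = 0.290·1.2626 + 0.278·1.4488 + 0.238·1.2972 + 0.194·1.5488 = 1.3781 bits

I(X;Y) = H(X) - H(X|Y) = 1.5455 - 1.3781 = 0.1674 bits

Cross-check via I(X;Y) = H(X) + H(Y) - H(X,Y): computing H(Y) from the column sums and H(X,Y) from the 12 cells in the same way gives H(Y) = 1.9832 bits and H(X,Y) = 3.3613 bits, so
I(X;Y) = 1.5455 + 1.9832 - 3.3613 = 0.1674 bits ✓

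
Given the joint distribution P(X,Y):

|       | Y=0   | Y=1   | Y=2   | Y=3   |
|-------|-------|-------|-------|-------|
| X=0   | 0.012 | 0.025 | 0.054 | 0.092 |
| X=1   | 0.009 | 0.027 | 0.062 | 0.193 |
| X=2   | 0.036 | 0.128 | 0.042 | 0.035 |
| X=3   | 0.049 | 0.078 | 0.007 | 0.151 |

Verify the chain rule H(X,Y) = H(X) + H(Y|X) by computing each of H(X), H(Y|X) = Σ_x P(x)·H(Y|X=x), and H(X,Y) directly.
H(X) = 1.9775 bits, H(Y|X) = 1.5607 bits, H(X,Y) = 3.5382 bits

Marginal of X (row sums):
  P(X=0) = 0.012 + 0.025 + 0.054 + 0.092 = 0.183
  P(X=1) = 0.009 + 0.027 + 0.062 + 0.193 = 0.291
  P(X=2) = 0.036 + 0.128 + 0.042 + 0.035 = 0.241
  P(X=3) = 0.049 + 0.078 + 0.007 + 0.151 = 0.285
H(X) = -[0.183·log₂(0.183) + 0.291·log₂(0.291) + 0.241·log₂(0.241) + 0.285·log₂(0.285)]
  = 0.44837 + 0.51824 + 0.49475 + 0.51613 = 1.9775 bits

H(Y|X) = Σ_x P(x)·H(Y|X=x):
  X=0: P(X=0) = 0.183, P(Y|X=0) = (4/61, 25/183, 18/61, 92/183) → H(Y|X=0) = 1.66845
  X=1: P(X=1) = 0.291, P(Y|X=1) = (3/97, 9/97, 62/291, 193/291) → H(Y|X=1) = 1.34152
  X=2: P(X=2) = 0.241, P(Y|X=2) = (36/241, 128/241, 42/241, 35/241) → H(Y|X=2) = 1.73812
  X=3: P(X=3) = 0.285, P(Y|X=3) = (49/285, 26/95, 7/285, 151/285) → H(Y|X=3) = 1.56523
H(Y|X) = 0.183·1.66845 + 0.291·1.34152 + 0.241·1.73812 + 0.285·1.56523 = 1.5607 bits

H(X,Y) = -Σ_{x,y} P(x,y) log₂ P(x,y). Per-cell terms -P(x,y)·log₂P(x,y):
  X=0: 0.07657, 0.13305, 0.22739, 0.31668
  X=1: 0.06116, 0.14069, 0.24872, 0.45805
  X=2: 0.17265, 0.37962, 0.19209, 0.16928
  X=3: 0.21320, 0.28707, 0.05011, 0.41183
Sum of the 16 terms: H(X,Y) = 3.5382 bits

Chain rule check:
  H(X) + H(Y|X) = 1.9775 + 1.5607 = 3.5382 bits
  H(X,Y) = 3.5382 bits
✓ Chain rule verified.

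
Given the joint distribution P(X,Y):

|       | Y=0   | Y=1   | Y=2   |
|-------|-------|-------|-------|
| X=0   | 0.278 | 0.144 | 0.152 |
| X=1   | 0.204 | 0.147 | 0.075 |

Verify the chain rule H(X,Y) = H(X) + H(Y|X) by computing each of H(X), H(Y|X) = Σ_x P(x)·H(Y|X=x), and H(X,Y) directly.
H(X) = 0.9841 bits, H(Y|X) = 1.4997 bits, H(X,Y) = 2.4839 bits

Marginal of X (row sums):
  P(X=0) = 0.278 + 0.144 + 0.152 = 0.574
  P(X=1) = 0.204 + 0.147 + 0.075 = 0.426
H(X) = -[0.574·log₂(0.574) + 0.426·log₂(0.426)]
  = 0.45970 + 0.52444 = 0.9841 bits

H(Y|X) = Σ_x P(x)·H(Y|X=x):
  X=0: P(X=0) = 0.574, P(Y|X=0) = (139/287, 72/287, 76/287) → H(Y|X=0) = 1.51470
  X=1: P(X=1) = 0.426, P(Y|X=1) = (34/71, 49/142, 25/142) → H(Y|X=1) = 1.47957
H(Y|X) = 0.574·1.51470 + 0.426·1.47957 = 1.4997 bits

H(X,Y) = -Σ_{x,y} P(x,y) log₂ P(x,y). Per-cell terms -P(x,y)·log₂P(x,y):
  X=0: 0.51342, 0.40260, 0.41311
  X=1: 0.46785, 0.40662, 0.28027
Sum of the 6 terms: H(X,Y) = 2.4839 bits

Chain rule check:
  H(X) + H(Y|X) = 0.9841 + 1.4997 = 2.4838 bits
  H(X,Y) = 2.4839 bits
✓ Chain rule verified (Δ = 0.0001 is 4-dp rounding noise: each of the three values was rounded independently).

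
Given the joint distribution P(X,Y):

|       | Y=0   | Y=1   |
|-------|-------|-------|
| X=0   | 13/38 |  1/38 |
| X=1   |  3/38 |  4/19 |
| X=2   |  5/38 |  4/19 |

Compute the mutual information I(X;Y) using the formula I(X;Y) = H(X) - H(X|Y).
0.2817 bits

I(X;Y) = H(X) - H(X|Y)

Marginal of X (row sums):
  P(X=0) = 13/38 + 1/38 = 7/19
  P(X=1) = 3/38 + 4/19 = 11/38
  P(X=2) = 5/38 + 4/19 = 13/38
H(X) = -[(7/19)·log₂(7/19) + (11/38)·log₂(11/38) + (13/38)·log₂(13/38)]
  = 0.53074 + 0.51772 + 0.52940 = 1.5779 bits

Marginal of Y (column sums):
  P(Y=0) = 13/38 + 3/38 + 5/38 = 21/38
  P(Y=1) = 1/38 + 4/19 + 4/19 = 17/38
H(X|Y) = Σ_y P(y)·H(X|Y=y):
  Y=0: P(Y=0) = 21/38, P(X|Y=0) = (13/21, 1/7, 5/21) → H(X|Y=0) = 1.32231
  Y=1: P(Y=1) = 17/38, P(X|Y=1) = (1/17, 8/17, 8/17) → H(X|Y=1) = 1.26393
H(X|Y) = (21/38)·1.32231 + (17/38)·1.26393 = 1.2962 bits

I(X;Y) = H(X) - H(X|Y) = 1.5779 - 1.2962 = 0.2817 bits

Cross-check via I(X;Y) = H(X) + H(Y) - H(X,Y): computing H(Y) from the column sums and H(X,Y) from the 6 cells in the same way gives H(Y) = 0.9920 bits and H(X,Y) = 2.2882 bits, so
I(X;Y) = 1.5779 + 0.9920 - 2.2882 = 0.2817 bits ✓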